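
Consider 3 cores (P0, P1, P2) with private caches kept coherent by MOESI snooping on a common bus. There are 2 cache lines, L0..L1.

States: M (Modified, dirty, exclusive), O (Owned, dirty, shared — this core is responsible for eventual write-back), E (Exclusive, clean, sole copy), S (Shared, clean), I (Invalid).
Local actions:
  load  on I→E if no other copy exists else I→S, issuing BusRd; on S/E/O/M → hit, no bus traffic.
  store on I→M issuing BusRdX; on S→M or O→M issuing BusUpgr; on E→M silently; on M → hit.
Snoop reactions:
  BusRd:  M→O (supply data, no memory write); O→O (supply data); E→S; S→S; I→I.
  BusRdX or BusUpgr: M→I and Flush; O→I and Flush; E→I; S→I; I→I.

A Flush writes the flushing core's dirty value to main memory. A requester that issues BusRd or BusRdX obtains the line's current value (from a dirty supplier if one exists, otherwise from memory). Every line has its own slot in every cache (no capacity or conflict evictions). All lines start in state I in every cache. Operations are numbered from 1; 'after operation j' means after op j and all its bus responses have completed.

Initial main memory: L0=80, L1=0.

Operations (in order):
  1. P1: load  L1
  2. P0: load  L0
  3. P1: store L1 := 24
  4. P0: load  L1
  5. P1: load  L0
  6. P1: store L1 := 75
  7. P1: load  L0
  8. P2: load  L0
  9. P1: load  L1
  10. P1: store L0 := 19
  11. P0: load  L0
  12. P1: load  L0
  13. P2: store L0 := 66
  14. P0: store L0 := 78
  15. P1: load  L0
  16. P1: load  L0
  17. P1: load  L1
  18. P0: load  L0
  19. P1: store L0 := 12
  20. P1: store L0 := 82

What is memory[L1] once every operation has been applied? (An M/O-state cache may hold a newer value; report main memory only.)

memory[L1] = 0

  op1 P1: load  L1 → I/E/I on L1; bus BusRd; mem=0
  op2 P0: load  L0 → E/I/I on L0; bus BusRd; mem=80
  op3 P1: store L1 := 24 → I/M/I on L1; bus (none); mem=0
  op4 P0: load  L1 → S/O/I on L1; bus BusRd; mem=0
  op5 P1: load  L0 → S/S/I on L0; bus BusRd; mem=80
  op6 P1: store L1 := 75 → I/M/I on L1; bus BusUpgr; mem=0
  op7 P1: load  L0 → S/S/I on L0; bus (none); mem=80
  op8 P2: load  L0 → S/S/S on L0; bus BusRd; mem=80
  op9 P1: load  L1 → I/M/I on L1; bus (none); mem=0
  op10 P1: store L0 := 19 → I/M/I on L0; bus BusUpgr; mem=80
  op11 P0: load  L0 → S/O/I on L0; bus BusRd; mem=80
  op12 P1: load  L0 → S/O/I on L0; bus (none); mem=80
  op13 P2: store L0 := 66 → I/I/M on L0; bus BusRdX Flush; mem=19
  op14 P0: store L0 := 78 → M/I/I on L0; bus BusRdX Flush; mem=66
  op15 P1: load  L0 → O/S/I on L0; bus BusRd; mem=66
  op16 P1: load  L0 → O/S/I on L0; bus (none); mem=66
  op17 P1: load  L1 → I/M/I on L1; bus (none); mem=0
  op18 P0: load  L0 → O/S/I on L0; bus (none); mem=66
  op19 P1: store L0 := 12 → I/M/I on L0; bus BusUpgr Flush; mem=78
  op20 P1: store L0 := 82 → I/M/I on L0; bus (none); mem=78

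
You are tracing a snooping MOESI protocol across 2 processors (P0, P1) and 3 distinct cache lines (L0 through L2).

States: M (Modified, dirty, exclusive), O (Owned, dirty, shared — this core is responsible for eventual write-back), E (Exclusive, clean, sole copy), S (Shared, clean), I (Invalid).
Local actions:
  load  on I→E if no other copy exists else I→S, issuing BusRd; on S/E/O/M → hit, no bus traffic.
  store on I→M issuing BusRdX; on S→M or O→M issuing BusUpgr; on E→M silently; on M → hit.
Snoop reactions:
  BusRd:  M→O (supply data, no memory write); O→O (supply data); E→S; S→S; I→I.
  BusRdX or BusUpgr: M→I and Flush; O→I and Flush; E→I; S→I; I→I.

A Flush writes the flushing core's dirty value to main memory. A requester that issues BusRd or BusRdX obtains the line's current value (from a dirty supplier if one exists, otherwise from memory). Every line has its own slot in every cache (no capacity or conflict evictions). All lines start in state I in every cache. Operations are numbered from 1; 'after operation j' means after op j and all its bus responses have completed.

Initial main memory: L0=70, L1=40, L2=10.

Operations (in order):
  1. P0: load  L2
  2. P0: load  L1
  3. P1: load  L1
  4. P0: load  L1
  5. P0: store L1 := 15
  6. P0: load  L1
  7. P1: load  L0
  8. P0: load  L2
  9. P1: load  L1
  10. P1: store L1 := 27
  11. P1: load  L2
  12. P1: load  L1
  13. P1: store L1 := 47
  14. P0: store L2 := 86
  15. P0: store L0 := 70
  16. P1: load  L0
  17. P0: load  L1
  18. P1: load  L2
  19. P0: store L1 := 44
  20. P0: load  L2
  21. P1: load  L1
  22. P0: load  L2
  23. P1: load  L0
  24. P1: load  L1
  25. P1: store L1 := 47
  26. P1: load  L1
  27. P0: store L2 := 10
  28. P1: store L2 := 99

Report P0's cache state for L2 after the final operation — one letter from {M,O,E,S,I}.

  op1 P0: load  L2 → E/I on L2; bus BusRd; mem=10
  op2 P0: load  L1 → E/I on L1; bus BusRd; mem=40
  op3 P1: load  L1 → S/S on L1; bus BusRd; mem=40
  op4 P0: load  L1 → S/S on L1; bus (none); mem=40
  op5 P0: store L1 := 15 → M/I on L1; bus BusUpgr; mem=40
  op6 P0: load  L1 → M/I on L1; bus (none); mem=40
  op7 P1: load  L0 → I/E on L0; bus BusRd; mem=70
  op8 P0: load  L2 → E/I on L2; bus (none); mem=10
  op9 P1: load  L1 → O/S on L1; bus BusRd; mem=40
  op10 P1: store L1 := 27 → I/M on L1; bus BusUpgr Flush; mem=15
  op11 P1: load  L2 → S/S on L2; bus BusRd; mem=10
  op12 P1: load  L1 → I/M on L1; bus (none); mem=15
  op13 P1: store L1 := 47 → I/M on L1; bus (none); mem=15
  op14 P0: store L2 := 86 → M/I on L2; bus BusUpgr; mem=10
  op15 P0: store L0 := 70 → M/I on L0; bus BusRdX; mem=70
  op16 P1: load  L0 → O/S on L0; bus BusRd; mem=70
  op17 P0: load  L1 → S/O on L1; bus BusRd; mem=15
  op18 P1: load  L2 → O/S on L2; bus BusRd; mem=10
  op19 P0: store L1 := 44 → M/I on L1; bus BusUpgr Flush; mem=47
  op20 P0: load  L2 → O/S on L2; bus (none); mem=10
  op21 P1: load  L1 → O/S on L1; bus BusRd; mem=47
  op22 P0: load  L2 → O/S on L2; bus (none); mem=10
  op23 P1: load  L0 → O/S on L0; bus (none); mem=70
  op24 P1: load  L1 → O/S on L1; bus (none); mem=47
  op25 P1: store L1 := 47 → I/M on L1; bus BusUpgr Flush; mem=44
  op26 P1: load  L1 → I/M on L1; bus (none); mem=44
  op27 P0: store L2 := 10 → M/I on L2; bus BusUpgr; mem=10
  op28 P1: store L2 := 99 → I/M on L2; bus BusRdX Flush; mem=10

state = I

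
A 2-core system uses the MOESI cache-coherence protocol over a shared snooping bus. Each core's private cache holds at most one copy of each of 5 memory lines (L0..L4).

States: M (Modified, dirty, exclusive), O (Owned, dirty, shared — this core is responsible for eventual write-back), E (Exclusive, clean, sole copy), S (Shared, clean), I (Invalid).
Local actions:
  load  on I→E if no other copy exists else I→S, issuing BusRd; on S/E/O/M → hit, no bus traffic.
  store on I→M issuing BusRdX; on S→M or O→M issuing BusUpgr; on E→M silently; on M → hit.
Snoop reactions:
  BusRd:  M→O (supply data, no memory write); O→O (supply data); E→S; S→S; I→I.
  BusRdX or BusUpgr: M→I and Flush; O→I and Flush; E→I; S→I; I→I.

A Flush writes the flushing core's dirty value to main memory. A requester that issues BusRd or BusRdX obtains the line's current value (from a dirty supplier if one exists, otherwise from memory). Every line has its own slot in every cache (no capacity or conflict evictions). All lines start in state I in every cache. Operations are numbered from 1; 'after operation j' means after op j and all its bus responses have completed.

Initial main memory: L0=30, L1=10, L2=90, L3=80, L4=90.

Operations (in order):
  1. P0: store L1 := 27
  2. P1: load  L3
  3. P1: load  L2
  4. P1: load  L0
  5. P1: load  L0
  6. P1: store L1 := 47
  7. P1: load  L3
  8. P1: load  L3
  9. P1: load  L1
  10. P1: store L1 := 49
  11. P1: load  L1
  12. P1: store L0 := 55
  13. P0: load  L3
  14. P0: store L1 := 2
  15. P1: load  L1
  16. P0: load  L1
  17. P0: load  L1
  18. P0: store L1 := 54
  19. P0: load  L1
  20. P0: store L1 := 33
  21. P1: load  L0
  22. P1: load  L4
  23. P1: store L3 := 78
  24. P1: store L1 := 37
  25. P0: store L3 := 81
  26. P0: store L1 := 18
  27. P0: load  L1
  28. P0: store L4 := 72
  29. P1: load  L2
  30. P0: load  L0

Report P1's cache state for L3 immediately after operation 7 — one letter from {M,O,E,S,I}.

1. P0: store L1 := 27  bus=[BusRdX]  L1: P0=M P1=I  mem[L1]=10
2. P1: load  L3  bus=[BusRd]  L3: P0=I P1=E  mem[L3]=80
3. P1: load  L2  bus=[BusRd]  L2: P0=I P1=E  mem[L2]=90
4. P1: load  L0  bus=[BusRd]  L0: P0=I P1=E  mem[L0]=30
5. P1: load  L0  bus=[-]  L0: P0=I P1=E  mem[L0]=30
6. P1: store L1 := 47  bus=[BusRdX,Flush]  L1: P0=I P1=M  mem[L1]=27
7. P1: load  L3  bus=[-]  L3: P0=I P1=E  mem[L3]=80
8. P1: load  L3  bus=[-]  L3: P0=I P1=E  mem[L3]=80
9. P1: load  L1  bus=[-]  L1: P0=I P1=M  mem[L1]=27
10. P1: store L1 := 49  bus=[-]  L1: P0=I P1=M  mem[L1]=27
11. P1: load  L1  bus=[-]  L1: P0=I P1=M  mem[L1]=27
12. P1: store L0 := 55  bus=[-]  L0: P0=I P1=M  mem[L0]=30
13. P0: load  L3  bus=[BusRd]  L3: P0=S P1=S  mem[L3]=80
14. P0: store L1 := 2  bus=[BusRdX,Flush]  L1: P0=M P1=I  mem[L1]=49
15. P1: load  L1  bus=[BusRd]  L1: P0=O P1=S  mem[L1]=49
16. P0: load  L1  bus=[-]  L1: P0=O P1=S  mem[L1]=49
17. P0: load  L1  bus=[-]  L1: P0=O P1=S  mem[L1]=49
18. P0: store L1 := 54  bus=[BusUpgr]  L1: P0=M P1=I  mem[L1]=49
19. P0: load  L1  bus=[-]  L1: P0=M P1=I  mem[L1]=49
20. P0: store L1 := 33  bus=[-]  L1: P0=M P1=I  mem[L1]=49
21. P1: load  L0  bus=[-]  L0: P0=I P1=M  mem[L0]=30
22. P1: load  L4  bus=[BusRd]  L4: P0=I P1=E  mem[L4]=90
23. P1: store L3 := 78  bus=[BusUpgr]  L3: P0=I P1=M  mem[L3]=80
24. P1: store L1 := 37  bus=[BusRdX,Flush]  L1: P0=I P1=M  mem[L1]=33
25. P0: store L3 := 81  bus=[BusRdX,Flush]  L3: P0=M P1=I  mem[L3]=78
26. P0: store L1 := 18  bus=[BusRdX,Flush]  L1: P0=M P1=I  mem[L1]=37
27. P0: load  L1  bus=[-]  L1: P0=M P1=I  mem[L1]=37
28. P0: store L4 := 72  bus=[BusRdX]  L4: P0=M P1=I  mem[L4]=90
29. P1: load  L2  bus=[-]  L2: P0=I P1=E  mem[L2]=90
30. P0: load  L0  bus=[BusRd]  L0: P0=S P1=O  mem[L0]=30

state = E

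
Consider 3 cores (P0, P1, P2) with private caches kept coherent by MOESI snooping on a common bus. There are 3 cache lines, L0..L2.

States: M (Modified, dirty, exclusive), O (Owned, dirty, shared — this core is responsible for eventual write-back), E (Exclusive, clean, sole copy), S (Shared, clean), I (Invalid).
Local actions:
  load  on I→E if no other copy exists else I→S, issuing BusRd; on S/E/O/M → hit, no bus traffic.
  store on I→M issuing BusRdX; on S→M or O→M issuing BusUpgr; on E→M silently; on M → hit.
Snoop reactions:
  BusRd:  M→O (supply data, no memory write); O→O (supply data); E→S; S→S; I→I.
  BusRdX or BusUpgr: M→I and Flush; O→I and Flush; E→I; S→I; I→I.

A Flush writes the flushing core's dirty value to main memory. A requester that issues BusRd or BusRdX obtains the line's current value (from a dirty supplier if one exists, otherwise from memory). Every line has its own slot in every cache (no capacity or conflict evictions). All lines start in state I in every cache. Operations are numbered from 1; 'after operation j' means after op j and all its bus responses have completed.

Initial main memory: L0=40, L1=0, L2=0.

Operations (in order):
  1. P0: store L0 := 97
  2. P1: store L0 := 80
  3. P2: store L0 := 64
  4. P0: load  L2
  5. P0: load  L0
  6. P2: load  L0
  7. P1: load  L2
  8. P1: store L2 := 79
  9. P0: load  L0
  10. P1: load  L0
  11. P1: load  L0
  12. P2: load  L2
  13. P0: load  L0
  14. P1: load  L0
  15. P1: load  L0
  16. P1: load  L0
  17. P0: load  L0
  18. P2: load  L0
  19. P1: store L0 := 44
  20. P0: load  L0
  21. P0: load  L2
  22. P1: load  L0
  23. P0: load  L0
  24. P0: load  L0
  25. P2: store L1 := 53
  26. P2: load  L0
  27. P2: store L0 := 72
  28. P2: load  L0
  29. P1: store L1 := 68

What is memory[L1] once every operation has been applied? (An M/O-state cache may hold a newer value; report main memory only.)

memory[L1] = 53

[1] P0: store L0 := 97 | P0:M(97), P1:I, P2:I | bus: BusRdX
[2] P1: store L0 := 80 | P0:I, P1:M(80), P2:I | bus: BusRdX,Flush
[3] P2: store L0 := 64 | P0:I, P1:I, P2:M(64) | bus: BusRdX,Flush
[4] P0: load  L2 | P0:E(0), P1:I, P2:I | bus: BusRd
[5] P0: load  L0 | P0:S(64), P1:I, P2:O(64) | bus: BusRd
[6] P2: load  L0 | P0:S(64), P1:I, P2:O(64) | bus: none
[7] P1: load  L2 | P0:S(0), P1:S(0), P2:I | bus: BusRd
[8] P1: store L2 := 79 | P0:I, P1:M(79), P2:I | bus: BusUpgr
[9] P0: load  L0 | P0:S(64), P1:I, P2:O(64) | bus: none
[10] P1: load  L0 | P0:S(64), P1:S(64), P2:O(64) | bus: BusRd
[11] P1: load  L0 | P0:S(64), P1:S(64), P2:O(64) | bus: none
[12] P2: load  L2 | P0:I, P1:O(79), P2:S(79) | bus: BusRd
[13] P0: load  L0 | P0:S(64), P1:S(64), P2:O(64) | bus: none
[14] P1: load  L0 | P0:S(64), P1:S(64), P2:O(64) | bus: none
[15] P1: load  L0 | P0:S(64), P1:S(64), P2:O(64) | bus: none
[16] P1: load  L0 | P0:S(64), P1:S(64), P2:O(64) | bus: none
[17] P0: load  L0 | P0:S(64), P1:S(64), P2:O(64) | bus: none
[18] P2: load  L0 | P0:S(64), P1:S(64), P2:O(64) | bus: none
[19] P1: store L0 := 44 | P0:I, P1:M(44), P2:I | bus: BusUpgr,Flush
[20] P0: load  L0 | P0:S(44), P1:O(44), P2:I | bus: BusRd
[21] P0: load  L2 | P0:S(79), P1:O(79), P2:S(79) | bus: BusRd
[22] P1: load  L0 | P0:S(44), P1:O(44), P2:I | bus: none
[23] P0: load  L0 | P0:S(44), P1:O(44), P2:I | bus: none
[24] P0: load  L0 | P0:S(44), P1:O(44), P2:I | bus: none
[25] P2: store L1 := 53 | P0:I, P1:I, P2:M(53) | bus: BusRdX
[26] P2: load  L0 | P0:S(44), P1:O(44), P2:S(44) | bus: BusRd
[27] P2: store L0 := 72 | P0:I, P1:I, P2:M(72) | bus: BusUpgr,Flush
[28] P2: load  L0 | P0:I, P1:I, P2:M(72) | bus: none
[29] P1: store L1 := 68 | P0:I, P1:M(68), P2:I | bus: BusRdX,Flush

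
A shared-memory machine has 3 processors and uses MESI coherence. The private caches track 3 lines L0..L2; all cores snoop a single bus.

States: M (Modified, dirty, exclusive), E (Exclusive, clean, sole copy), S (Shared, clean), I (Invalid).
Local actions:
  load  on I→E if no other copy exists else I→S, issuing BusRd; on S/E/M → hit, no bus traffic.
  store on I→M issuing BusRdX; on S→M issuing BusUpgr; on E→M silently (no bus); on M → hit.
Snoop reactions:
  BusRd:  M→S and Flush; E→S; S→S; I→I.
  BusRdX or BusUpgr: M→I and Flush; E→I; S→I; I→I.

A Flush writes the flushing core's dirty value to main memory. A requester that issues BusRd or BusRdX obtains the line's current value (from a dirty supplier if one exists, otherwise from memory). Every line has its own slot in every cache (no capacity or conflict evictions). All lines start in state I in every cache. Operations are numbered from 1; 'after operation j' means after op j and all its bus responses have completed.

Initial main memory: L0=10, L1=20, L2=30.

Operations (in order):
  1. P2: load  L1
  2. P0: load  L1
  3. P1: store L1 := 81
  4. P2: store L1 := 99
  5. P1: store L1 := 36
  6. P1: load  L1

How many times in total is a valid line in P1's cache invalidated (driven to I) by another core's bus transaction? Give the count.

invalidations = 1

1. P2: load  L1  bus=[BusRd]  L1: P0=I P1=I P2=E  mem[L1]=20
2. P0: load  L1  bus=[BusRd]  L1: P0=S P1=I P2=S  mem[L1]=20
3. P1: store L1 := 81  bus=[BusRdX]  L1: P0=I P1=M P2=I  mem[L1]=20
4. P2: store L1 := 99  bus=[BusRdX,Flush]  L1: P0=I P1=I P2=M  mem[L1]=81
5. P1: store L1 := 36  bus=[BusRdX,Flush]  L1: P0=I P1=M P2=I  mem[L1]=99
6. P1: load  L1  bus=[-]  L1: P0=I P1=M P2=I  mem[L1]=99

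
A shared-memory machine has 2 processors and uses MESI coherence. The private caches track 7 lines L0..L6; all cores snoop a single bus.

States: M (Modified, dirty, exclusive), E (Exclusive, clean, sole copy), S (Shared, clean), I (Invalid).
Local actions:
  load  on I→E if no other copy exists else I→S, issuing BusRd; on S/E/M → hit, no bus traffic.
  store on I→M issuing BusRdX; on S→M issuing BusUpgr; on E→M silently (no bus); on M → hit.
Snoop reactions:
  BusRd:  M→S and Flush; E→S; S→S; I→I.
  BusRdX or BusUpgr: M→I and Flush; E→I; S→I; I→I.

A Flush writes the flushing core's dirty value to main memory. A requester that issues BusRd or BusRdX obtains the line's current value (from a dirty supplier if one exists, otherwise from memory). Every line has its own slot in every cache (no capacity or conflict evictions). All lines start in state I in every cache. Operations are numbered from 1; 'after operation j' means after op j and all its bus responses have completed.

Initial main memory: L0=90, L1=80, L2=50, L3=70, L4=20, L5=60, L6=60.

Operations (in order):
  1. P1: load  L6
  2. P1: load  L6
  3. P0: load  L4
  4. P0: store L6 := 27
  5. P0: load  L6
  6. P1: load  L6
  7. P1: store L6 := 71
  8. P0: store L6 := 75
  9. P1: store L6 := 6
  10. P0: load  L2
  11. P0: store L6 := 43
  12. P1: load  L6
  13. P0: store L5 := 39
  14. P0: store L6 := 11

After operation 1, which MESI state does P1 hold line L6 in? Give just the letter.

step 1: P1: load  L6  ⟶  IE  (L6)  txn=BusRd  M[L6]=60
step 2: P1: load  L6  ⟶  IE  (L6)  txn=∅  M[L6]=60
step 3: P0: load  L4  ⟶  EI  (L4)  txn=BusRd  M[L4]=20
step 4: P0: store L6 := 27  ⟶  MI  (L6)  txn=BusRdX  M[L6]=60
step 5: P0: load  L6  ⟶  MI  (L6)  txn=∅  M[L6]=60
step 6: P1: load  L6  ⟶  SS  (L6)  txn=BusRd+Flush  M[L6]=27
step 7: P1: store L6 := 71  ⟶  IM  (L6)  txn=BusUpgr  M[L6]=27
step 8: P0: store L6 := 75  ⟶  MI  (L6)  txn=BusRdX+Flush  M[L6]=71
step 9: P1: store L6 := 6  ⟶  IM  (L6)  txn=BusRdX+Flush  M[L6]=75
step 10: P0: load  L2  ⟶  EI  (L2)  txn=BusRd  M[L2]=50
step 11: P0: store L6 := 43  ⟶  MI  (L6)  txn=BusRdX+Flush  M[L6]=6
step 12: P1: load  L6  ⟶  SS  (L6)  txn=BusRd+Flush  M[L6]=43
step 13: P0: store L5 := 39  ⟶  MI  (L5)  txn=BusRdX  M[L5]=60
step 14: P0: store L6 := 11  ⟶  MI  (L6)  txn=BusUpgr  M[L6]=43

state = E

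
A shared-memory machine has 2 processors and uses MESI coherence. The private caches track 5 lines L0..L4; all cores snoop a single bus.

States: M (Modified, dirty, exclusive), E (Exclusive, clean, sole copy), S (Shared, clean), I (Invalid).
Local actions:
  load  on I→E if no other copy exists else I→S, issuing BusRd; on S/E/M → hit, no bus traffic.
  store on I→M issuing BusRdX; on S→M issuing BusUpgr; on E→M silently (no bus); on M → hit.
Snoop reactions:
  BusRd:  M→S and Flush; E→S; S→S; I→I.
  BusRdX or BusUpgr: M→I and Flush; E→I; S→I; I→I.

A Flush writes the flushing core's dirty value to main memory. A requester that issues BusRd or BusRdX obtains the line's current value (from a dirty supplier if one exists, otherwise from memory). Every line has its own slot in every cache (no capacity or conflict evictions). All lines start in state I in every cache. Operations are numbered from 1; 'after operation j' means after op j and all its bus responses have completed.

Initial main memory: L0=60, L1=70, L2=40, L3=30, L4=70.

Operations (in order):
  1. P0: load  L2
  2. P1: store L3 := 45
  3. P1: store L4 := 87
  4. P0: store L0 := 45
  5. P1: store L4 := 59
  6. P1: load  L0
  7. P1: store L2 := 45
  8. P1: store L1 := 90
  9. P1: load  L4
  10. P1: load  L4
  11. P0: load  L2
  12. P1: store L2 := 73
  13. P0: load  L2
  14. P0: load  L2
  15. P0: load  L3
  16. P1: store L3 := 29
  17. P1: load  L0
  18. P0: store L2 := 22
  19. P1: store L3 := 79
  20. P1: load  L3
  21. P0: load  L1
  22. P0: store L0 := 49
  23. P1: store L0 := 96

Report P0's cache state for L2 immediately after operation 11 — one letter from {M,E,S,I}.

[1] P0: load  L2 | P0:E(40), P1:I | bus: BusRd
[2] P1: store L3 := 45 | P0:I, P1:M(45) | bus: BusRdX
[3] P1: store L4 := 87 | P0:I, P1:M(87) | bus: BusRdX
[4] P0: store L0 := 45 | P0:M(45), P1:I | bus: BusRdX
[5] P1: store L4 := 59 | P0:I, P1:M(59) | bus: none
[6] P1: load  L0 | P0:S(45), P1:S(45) | bus: BusRd,Flush
[7] P1: store L2 := 45 | P0:I, P1:M(45) | bus: BusRdX
[8] P1: store L1 := 90 | P0:I, P1:M(90) | bus: BusRdX
[9] P1: load  L4 | P0:I, P1:M(59) | bus: none
[10] P1: load  L4 | P0:I, P1:M(59) | bus: none
[11] P0: load  L2 | P0:S(45), P1:S(45) | bus: BusRd,Flush
[12] P1: store L2 := 73 | P0:I, P1:M(73) | bus: BusUpgr
[13] P0: load  L2 | P0:S(73), P1:S(73) | bus: BusRd,Flush
[14] P0: load  L2 | P0:S(73), P1:S(73) | bus: none
[15] P0: load  L3 | P0:S(45), P1:S(45) | bus: BusRd,Flush
[16] P1: store L3 := 29 | P0:I, P1:M(29) | bus: BusUpgr
[17] P1: load  L0 | P0:S(45), P1:S(45) | bus: none
[18] P0: store L2 := 22 | P0:M(22), P1:I | bus: BusUpgr
[19] P1: store L3 := 79 | P0:I, P1:M(79) | bus: none
[20] P1: load  L3 | P0:I, P1:M(79) | bus: none
[21] P0: load  L1 | P0:S(90), P1:S(90) | bus: BusRd,Flush
[22] P0: store L0 := 49 | P0:M(49), P1:I | bus: BusUpgr
[23] P1: store L0 := 96 | P0:I, P1:M(96) | bus: BusRdX,Flush

state = S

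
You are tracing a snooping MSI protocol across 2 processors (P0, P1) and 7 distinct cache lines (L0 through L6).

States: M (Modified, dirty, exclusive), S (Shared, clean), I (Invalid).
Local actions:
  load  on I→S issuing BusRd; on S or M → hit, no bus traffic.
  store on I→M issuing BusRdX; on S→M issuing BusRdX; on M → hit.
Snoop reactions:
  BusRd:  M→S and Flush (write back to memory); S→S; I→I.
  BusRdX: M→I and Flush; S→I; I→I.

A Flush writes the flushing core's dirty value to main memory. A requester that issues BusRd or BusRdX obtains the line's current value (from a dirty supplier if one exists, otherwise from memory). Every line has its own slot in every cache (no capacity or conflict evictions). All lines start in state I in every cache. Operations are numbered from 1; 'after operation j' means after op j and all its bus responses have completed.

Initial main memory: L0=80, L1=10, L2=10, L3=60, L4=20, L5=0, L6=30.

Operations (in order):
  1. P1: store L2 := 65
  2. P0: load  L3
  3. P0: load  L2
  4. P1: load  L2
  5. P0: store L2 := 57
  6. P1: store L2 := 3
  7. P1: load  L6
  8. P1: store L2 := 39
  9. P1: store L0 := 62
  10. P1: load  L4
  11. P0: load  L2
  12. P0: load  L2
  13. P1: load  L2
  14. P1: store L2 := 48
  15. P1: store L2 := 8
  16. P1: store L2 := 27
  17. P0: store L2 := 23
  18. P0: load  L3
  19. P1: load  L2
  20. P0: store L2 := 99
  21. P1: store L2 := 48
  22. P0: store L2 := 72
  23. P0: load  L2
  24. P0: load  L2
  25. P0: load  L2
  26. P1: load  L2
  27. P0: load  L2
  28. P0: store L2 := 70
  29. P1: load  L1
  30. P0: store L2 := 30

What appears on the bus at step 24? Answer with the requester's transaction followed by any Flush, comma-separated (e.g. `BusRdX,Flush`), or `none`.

bus = none

1. P1: store L2 := 65  bus=[BusRdX]  L2: P0=I P1=M  mem[L2]=10
2. P0: load  L3  bus=[BusRd]  L3: P0=S P1=I  mem[L3]=60
3. P0: load  L2  bus=[BusRd,Flush]  L2: P0=S P1=S  mem[L2]=65
4. P1: load  L2  bus=[-]  L2: P0=S P1=S  mem[L2]=65
5. P0: store L2 := 57  bus=[BusRdX]  L2: P0=M P1=I  mem[L2]=65
6. P1: store L2 := 3  bus=[BusRdX,Flush]  L2: P0=I P1=M  mem[L2]=57
7. P1: load  L6  bus=[BusRd]  L6: P0=I P1=S  mem[L6]=30
8. P1: store L2 := 39  bus=[-]  L2: P0=I P1=M  mem[L2]=57
9. P1: store L0 := 62  bus=[BusRdX]  L0: P0=I P1=M  mem[L0]=80
10. P1: load  L4  bus=[BusRd]  L4: P0=I P1=S  mem[L4]=20
11. P0: load  L2  bus=[BusRd,Flush]  L2: P0=S P1=S  mem[L2]=39
12. P0: load  L2  bus=[-]  L2: P0=S P1=S  mem[L2]=39
13. P1: load  L2  bus=[-]  L2: P0=S P1=S  mem[L2]=39
14. P1: store L2 := 48  bus=[BusRdX]  L2: P0=I P1=M  mem[L2]=39
15. P1: store L2 := 8  bus=[-]  L2: P0=I P1=M  mem[L2]=39
16. P1: store L2 := 27  bus=[-]  L2: P0=I P1=M  mem[L2]=39
17. P0: store L2 := 23  bus=[BusRdX,Flush]  L2: P0=M P1=I  mem[L2]=27
18. P0: load  L3  bus=[-]  L3: P0=S P1=I  mem[L3]=60
19. P1: load  L2  bus=[BusRd,Flush]  L2: P0=S P1=S  mem[L2]=23
20. P0: store L2 := 99  bus=[BusRdX]  L2: P0=M P1=I  mem[L2]=23
21. P1: store L2 := 48  bus=[BusRdX,Flush]  L2: P0=I P1=M  mem[L2]=99
22. P0: store L2 := 72  bus=[BusRdX,Flush]  L2: P0=M P1=I  mem[L2]=48
23. P0: load  L2  bus=[-]  L2: P0=M P1=I  mem[L2]=48
24. P0: load  L2  bus=[-]  L2: P0=M P1=I  mem[L2]=48
25. P0: load  L2  bus=[-]  L2: P0=M P1=I  mem[L2]=48
26. P1: load  L2  bus=[BusRd,Flush]  L2: P0=S P1=S  mem[L2]=72
27. P0: load  L2  bus=[-]  L2: P0=S P1=S  mem[L2]=72
28. P0: store L2 := 70  bus=[BusRdX]  L2: P0=M P1=I  mem[L2]=72
29. P1: load  L1  bus=[BusRd]  L1: P0=I P1=S  mem[L1]=10
30. P0: store L2 := 30  bus=[-]  L2: P0=M P1=I  mem[L2]=72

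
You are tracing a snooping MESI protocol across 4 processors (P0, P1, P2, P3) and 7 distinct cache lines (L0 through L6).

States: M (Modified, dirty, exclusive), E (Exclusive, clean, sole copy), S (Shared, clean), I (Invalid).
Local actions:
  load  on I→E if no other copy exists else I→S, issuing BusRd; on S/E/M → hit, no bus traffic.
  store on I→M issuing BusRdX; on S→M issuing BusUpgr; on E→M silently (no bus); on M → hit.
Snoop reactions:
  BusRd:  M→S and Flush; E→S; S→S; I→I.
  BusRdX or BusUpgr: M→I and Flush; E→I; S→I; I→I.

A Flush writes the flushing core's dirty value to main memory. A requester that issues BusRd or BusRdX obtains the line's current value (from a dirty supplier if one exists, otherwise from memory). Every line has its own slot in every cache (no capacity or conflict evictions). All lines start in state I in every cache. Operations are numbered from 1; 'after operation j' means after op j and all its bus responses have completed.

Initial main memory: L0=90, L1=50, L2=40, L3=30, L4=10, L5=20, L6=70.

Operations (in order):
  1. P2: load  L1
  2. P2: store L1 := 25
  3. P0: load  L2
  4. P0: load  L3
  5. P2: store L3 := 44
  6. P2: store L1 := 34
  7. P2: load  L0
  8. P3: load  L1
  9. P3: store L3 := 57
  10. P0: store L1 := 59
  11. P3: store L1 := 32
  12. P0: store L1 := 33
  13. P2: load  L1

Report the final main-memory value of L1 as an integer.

memory[L1] = 33

[1] P2: load  L1 | P0:I, P1:I, P2:E(50), P3:I | bus: BusRd
[2] P2: store L1 := 25 | P0:I, P1:I, P2:M(25), P3:I | bus: none
[3] P0: load  L2 | P0:E(40), P1:I, P2:I, P3:I | bus: BusRd
[4] P0: load  L3 | P0:E(30), P1:I, P2:I, P3:I | bus: BusRd
[5] P2: store L3 := 44 | P0:I, P1:I, P2:M(44), P3:I | bus: BusRdX
[6] P2: store L1 := 34 | P0:I, P1:I, P2:M(34), P3:I | bus: none
[7] P2: load  L0 | P0:I, P1:I, P2:E(90), P3:I | bus: BusRd
[8] P3: load  L1 | P0:I, P1:I, P2:S(34), P3:S(34) | bus: BusRd,Flush
[9] P3: store L3 := 57 | P0:I, P1:I, P2:I, P3:M(57) | bus: BusRdX,Flush
[10] P0: store L1 := 59 | P0:M(59), P1:I, P2:I, P3:I | bus: BusRdX
[11] P3: store L1 := 32 | P0:I, P1:I, P2:I, P3:M(32) | bus: BusRdX,Flush
[12] P0: store L1 := 33 | P0:M(33), P1:I, P2:I, P3:I | bus: BusRdX,Flush
[13] P2: load  L1 | P0:S(33), P1:I, P2:S(33), P3:I | bus: BusRd,Flush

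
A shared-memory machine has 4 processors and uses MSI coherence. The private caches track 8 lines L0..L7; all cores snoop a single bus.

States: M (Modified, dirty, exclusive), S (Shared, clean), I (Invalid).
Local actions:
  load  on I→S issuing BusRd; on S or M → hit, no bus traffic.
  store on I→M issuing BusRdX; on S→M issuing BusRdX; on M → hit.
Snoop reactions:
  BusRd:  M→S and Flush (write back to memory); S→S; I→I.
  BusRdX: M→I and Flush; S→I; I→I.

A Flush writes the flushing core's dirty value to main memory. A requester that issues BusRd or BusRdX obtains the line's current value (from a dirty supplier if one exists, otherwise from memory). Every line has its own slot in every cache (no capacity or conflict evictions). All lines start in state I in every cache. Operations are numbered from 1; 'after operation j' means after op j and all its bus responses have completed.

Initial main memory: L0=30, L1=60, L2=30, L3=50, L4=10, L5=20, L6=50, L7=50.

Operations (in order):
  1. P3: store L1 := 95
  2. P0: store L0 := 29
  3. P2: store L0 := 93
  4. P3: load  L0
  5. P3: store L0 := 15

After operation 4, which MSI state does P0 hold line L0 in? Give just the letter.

state = I

1. P3: store L1 := 95  bus=[BusRdX]  L1: P0=I P1=I P2=I P3=M  mem[L1]=60
2. P0: store L0 := 29  bus=[BusRdX]  L0: P0=M P1=I P2=I P3=I  mem[L0]=30
3. P2: store L0 := 93  bus=[BusRdX,Flush]  L0: P0=I P1=I P2=M P3=I  mem[L0]=29
4. P3: load  L0  bus=[BusRd,Flush]  L0: P0=I P1=I P2=S P3=S  mem[L0]=93
5. P3: store L0 := 15  bus=[BusRdX]  L0: P0=I P1=I P2=I P3=M  mem[L0]=93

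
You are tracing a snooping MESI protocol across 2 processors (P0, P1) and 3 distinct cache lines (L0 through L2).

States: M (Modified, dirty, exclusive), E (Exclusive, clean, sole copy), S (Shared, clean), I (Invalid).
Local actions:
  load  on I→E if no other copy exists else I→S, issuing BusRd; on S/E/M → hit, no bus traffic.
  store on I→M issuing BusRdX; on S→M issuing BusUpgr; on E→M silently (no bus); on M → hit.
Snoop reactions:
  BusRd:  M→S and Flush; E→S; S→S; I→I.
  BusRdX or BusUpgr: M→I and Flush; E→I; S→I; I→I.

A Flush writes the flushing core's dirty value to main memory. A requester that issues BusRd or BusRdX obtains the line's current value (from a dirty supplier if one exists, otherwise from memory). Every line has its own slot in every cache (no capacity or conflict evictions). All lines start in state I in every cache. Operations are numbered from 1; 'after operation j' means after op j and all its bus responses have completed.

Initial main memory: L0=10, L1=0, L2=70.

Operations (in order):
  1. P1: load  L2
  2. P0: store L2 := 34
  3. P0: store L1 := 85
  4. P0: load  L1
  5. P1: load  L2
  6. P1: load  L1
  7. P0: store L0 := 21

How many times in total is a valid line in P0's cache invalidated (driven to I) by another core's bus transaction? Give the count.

invalidations = 0

  op1 P1: load  L2 → I/E on L2; bus BusRd; mem=70
  op2 P0: store L2 := 34 → M/I on L2; bus BusRdX; mem=70
  op3 P0: store L1 := 85 → M/I on L1; bus BusRdX; mem=0
  op4 P0: load  L1 → M/I on L1; bus (none); mem=0
  op5 P1: load  L2 → S/S on L2; bus BusRd Flush; mem=34
  op6 P1: load  L1 → S/S on L1; bus BusRd Flush; mem=85
  op7 P0: store L0 := 21 → M/I on L0; bus BusRdX; mem=10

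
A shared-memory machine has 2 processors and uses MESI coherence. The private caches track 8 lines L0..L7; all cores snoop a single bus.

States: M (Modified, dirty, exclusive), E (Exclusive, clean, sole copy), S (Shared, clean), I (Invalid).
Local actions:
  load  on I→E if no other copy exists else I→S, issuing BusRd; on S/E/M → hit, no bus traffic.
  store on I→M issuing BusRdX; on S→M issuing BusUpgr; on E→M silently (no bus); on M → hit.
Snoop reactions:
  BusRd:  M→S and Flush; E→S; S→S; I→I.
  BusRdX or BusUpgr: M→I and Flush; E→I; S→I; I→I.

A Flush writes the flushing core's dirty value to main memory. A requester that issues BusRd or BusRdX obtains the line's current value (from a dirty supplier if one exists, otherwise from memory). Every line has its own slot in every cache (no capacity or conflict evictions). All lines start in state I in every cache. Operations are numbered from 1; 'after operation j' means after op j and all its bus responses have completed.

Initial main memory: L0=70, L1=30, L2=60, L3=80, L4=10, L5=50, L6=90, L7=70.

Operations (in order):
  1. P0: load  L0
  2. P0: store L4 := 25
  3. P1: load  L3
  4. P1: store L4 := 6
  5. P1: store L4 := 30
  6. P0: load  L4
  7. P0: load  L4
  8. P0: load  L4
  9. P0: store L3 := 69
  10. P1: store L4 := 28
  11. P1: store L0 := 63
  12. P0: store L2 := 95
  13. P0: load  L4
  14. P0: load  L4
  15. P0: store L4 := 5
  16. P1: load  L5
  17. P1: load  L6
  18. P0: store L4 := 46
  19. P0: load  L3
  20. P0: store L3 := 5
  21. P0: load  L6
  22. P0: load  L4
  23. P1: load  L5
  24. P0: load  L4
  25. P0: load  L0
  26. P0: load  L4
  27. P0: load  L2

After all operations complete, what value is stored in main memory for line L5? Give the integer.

[1] P0: load  L0 | P0:E(70), P1:I | bus: BusRd
[2] P0: store L4 := 25 | P0:M(25), P1:I | bus: BusRdX
[3] P1: load  L3 | P0:I, P1:E(80) | bus: BusRd
[4] P1: store L4 := 6 | P0:I, P1:M(6) | bus: BusRdX,Flush
[5] P1: store L4 := 30 | P0:I, P1:M(30) | bus: none
[6] P0: load  L4 | P0:S(30), P1:S(30) | bus: BusRd,Flush
[7] P0: load  L4 | P0:S(30), P1:S(30) | bus: none
[8] P0: load  L4 | P0:S(30), P1:S(30) | bus: none
[9] P0: store L3 := 69 | P0:M(69), P1:I | bus: BusRdX
[10] P1: store L4 := 28 | P0:I, P1:M(28) | bus: BusUpgr
[11] P1: store L0 := 63 | P0:I, P1:M(63) | bus: BusRdX
[12] P0: store L2 := 95 | P0:M(95), P1:I | bus: BusRdX
[13] P0: load  L4 | P0:S(28), P1:S(28) | bus: BusRd,Flush
[14] P0: load  L4 | P0:S(28), P1:S(28) | bus: none
[15] P0: store L4 := 5 | P0:M(5), P1:I | bus: BusUpgr
[16] P1: load  L5 | P0:I, P1:E(50) | bus: BusRd
[17] P1: load  L6 | P0:I, P1:E(90) | bus: BusRd
[18] P0: store L4 := 46 | P0:M(46), P1:I | bus: none
[19] P0: load  L3 | P0:M(69), P1:I | bus: none
[20] P0: store L3 := 5 | P0:M(5), P1:I | bus: none
[21] P0: load  L6 | P0:S(90), P1:S(90) | bus: BusRd
[22] P0: load  L4 | P0:M(46), P1:I | bus: none
[23] P1: load  L5 | P0:I, P1:E(50) | bus: none
[24] P0: load  L4 | P0:M(46), P1:I | bus: none
[25] P0: load  L0 | P0:S(63), P1:S(63) | bus: BusRd,Flush
[26] P0: load  L4 | P0:M(46), P1:I | bus: none
[27] P0: load  L2 | P0:M(95), P1:I | bus: none

memory[L5] = 50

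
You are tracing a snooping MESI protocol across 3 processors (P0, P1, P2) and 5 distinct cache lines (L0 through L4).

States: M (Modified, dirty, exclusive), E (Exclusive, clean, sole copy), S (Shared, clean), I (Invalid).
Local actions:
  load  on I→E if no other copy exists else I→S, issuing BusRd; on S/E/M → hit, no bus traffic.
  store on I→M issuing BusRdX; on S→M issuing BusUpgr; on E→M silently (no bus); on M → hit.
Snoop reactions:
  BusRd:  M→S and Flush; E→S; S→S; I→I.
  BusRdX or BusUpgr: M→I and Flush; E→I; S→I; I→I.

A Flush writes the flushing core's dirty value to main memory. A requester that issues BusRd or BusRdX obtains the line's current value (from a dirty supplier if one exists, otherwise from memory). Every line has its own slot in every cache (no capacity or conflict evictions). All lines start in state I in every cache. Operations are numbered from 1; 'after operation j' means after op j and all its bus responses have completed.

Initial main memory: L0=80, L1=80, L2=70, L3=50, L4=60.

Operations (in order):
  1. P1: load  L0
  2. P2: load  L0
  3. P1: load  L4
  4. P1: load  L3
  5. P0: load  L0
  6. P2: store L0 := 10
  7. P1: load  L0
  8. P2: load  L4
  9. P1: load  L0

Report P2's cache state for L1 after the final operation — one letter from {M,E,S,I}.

[1] P1: load  L0 | P0:I, P1:E(80), P2:I | bus: BusRd
[2] P2: load  L0 | P0:I, P1:S(80), P2:S(80) | bus: BusRd
[3] P1: load  L4 | P0:I, P1:E(60), P2:I | bus: BusRd
[4] P1: load  L3 | P0:I, P1:E(50), P2:I | bus: BusRd
[5] P0: load  L0 | P0:S(80), P1:S(80), P2:S(80) | bus: BusRd
[6] P2: store L0 := 10 | P0:I, P1:I, P2:M(10) | bus: BusUpgr
[7] P1: load  L0 | P0:I, P1:S(10), P2:S(10) | bus: BusRd,Flush
[8] P2: load  L4 | P0:I, P1:S(60), P2:S(60) | bus: BusRd
[9] P1: load  L0 | P0:I, P1:S(10), P2:S(10) | bus: none

state = I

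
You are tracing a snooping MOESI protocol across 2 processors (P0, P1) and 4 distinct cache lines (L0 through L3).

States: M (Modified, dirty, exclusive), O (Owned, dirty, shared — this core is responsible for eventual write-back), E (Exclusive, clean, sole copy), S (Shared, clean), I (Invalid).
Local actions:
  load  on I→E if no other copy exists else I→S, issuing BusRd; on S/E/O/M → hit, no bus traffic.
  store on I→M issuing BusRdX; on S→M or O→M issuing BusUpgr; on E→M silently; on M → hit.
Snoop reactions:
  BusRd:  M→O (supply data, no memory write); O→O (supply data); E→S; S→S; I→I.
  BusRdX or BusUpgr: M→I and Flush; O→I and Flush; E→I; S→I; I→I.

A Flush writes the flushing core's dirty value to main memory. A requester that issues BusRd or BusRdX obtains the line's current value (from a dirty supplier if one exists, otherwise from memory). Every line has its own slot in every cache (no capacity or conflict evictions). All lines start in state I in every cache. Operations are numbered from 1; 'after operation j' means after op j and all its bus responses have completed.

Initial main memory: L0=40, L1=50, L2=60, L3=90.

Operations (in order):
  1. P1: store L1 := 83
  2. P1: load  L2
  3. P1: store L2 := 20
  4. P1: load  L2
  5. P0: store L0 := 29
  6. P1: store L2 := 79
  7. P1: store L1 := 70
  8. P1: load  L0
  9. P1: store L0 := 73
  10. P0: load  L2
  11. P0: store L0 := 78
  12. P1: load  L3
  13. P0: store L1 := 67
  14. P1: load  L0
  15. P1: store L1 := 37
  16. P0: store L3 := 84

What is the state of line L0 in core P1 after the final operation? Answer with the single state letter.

1. P1: store L1 := 83  bus=[BusRdX]  L1: P0=I P1=M  mem[L1]=50
2. P1: load  L2  bus=[BusRd]  L2: P0=I P1=E  mem[L2]=60
3. P1: store L2 := 20  bus=[-]  L2: P0=I P1=M  mem[L2]=60
4. P1: load  L2  bus=[-]  L2: P0=I P1=M  mem[L2]=60
5. P0: store L0 := 29  bus=[BusRdX]  L0: P0=M P1=I  mem[L0]=40
6. P1: store L2 := 79  bus=[-]  L2: P0=I P1=M  mem[L2]=60
7. P1: store L1 := 70  bus=[-]  L1: P0=I P1=M  mem[L1]=50
8. P1: load  L0  bus=[BusRd]  L0: P0=O P1=S  mem[L0]=40
9. P1: store L0 := 73  bus=[BusUpgr,Flush]  L0: P0=I P1=M  mem[L0]=29
10. P0: load  L2  bus=[BusRd]  L2: P0=S P1=O  mem[L2]=60
11. P0: store L0 := 78  bus=[BusRdX,Flush]  L0: P0=M P1=I  mem[L0]=73
12. P1: load  L3  bus=[BusRd]  L3: P0=I P1=E  mem[L3]=90
13. P0: store L1 := 67  bus=[BusRdX,Flush]  L1: P0=M P1=I  mem[L1]=70
14. P1: load  L0  bus=[BusRd]  L0: P0=O P1=S  mem[L0]=73
15. P1: store L1 := 37  bus=[BusRdX,Flush]  L1: P0=I P1=M  mem[L1]=67
16. P0: store L3 := 84  bus=[BusRdX]  L3: P0=M P1=I  mem[L3]=90

state = S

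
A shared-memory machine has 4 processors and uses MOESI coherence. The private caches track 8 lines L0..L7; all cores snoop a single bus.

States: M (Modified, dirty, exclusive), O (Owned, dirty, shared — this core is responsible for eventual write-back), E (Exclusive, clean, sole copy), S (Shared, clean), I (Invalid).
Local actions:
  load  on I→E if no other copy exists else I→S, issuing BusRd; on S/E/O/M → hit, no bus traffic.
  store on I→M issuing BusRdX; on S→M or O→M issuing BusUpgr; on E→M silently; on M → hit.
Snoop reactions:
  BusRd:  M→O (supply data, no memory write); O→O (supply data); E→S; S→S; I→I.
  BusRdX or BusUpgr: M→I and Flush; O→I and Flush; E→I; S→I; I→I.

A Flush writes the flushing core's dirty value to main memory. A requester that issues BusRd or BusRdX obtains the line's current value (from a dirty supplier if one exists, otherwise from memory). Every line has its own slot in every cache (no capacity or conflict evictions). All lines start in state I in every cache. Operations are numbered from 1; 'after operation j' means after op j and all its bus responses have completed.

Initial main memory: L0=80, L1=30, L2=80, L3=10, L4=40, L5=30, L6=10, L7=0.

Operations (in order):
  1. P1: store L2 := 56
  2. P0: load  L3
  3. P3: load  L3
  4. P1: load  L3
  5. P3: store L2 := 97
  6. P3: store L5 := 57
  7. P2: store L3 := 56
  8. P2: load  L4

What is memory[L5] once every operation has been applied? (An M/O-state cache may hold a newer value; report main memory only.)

[1] P1: store L2 := 56 | P0:I, P1:M(56), P2:I, P3:I | bus: BusRdX
[2] P0: load  L3 | P0:E(10), P1:I, P2:I, P3:I | bus: BusRd
[3] P3: load  L3 | P0:S(10), P1:I, P2:I, P3:S(10) | bus: BusRd
[4] P1: load  L3 | P0:S(10), P1:S(10), P2:I, P3:S(10) | bus: BusRd
[5] P3: store L2 := 97 | P0:I, P1:I, P2:I, P3:M(97) | bus: BusRdX,Flush
[6] P3: store L5 := 57 | P0:I, P1:I, P2:I, P3:M(57) | bus: BusRdX
[7] P2: store L3 := 56 | P0:I, P1:I, P2:M(56), P3:I | bus: BusRdX
[8] P2: load  L4 | P0:I, P1:I, P2:E(40), P3:I | bus: BusRd

memory[L5] = 30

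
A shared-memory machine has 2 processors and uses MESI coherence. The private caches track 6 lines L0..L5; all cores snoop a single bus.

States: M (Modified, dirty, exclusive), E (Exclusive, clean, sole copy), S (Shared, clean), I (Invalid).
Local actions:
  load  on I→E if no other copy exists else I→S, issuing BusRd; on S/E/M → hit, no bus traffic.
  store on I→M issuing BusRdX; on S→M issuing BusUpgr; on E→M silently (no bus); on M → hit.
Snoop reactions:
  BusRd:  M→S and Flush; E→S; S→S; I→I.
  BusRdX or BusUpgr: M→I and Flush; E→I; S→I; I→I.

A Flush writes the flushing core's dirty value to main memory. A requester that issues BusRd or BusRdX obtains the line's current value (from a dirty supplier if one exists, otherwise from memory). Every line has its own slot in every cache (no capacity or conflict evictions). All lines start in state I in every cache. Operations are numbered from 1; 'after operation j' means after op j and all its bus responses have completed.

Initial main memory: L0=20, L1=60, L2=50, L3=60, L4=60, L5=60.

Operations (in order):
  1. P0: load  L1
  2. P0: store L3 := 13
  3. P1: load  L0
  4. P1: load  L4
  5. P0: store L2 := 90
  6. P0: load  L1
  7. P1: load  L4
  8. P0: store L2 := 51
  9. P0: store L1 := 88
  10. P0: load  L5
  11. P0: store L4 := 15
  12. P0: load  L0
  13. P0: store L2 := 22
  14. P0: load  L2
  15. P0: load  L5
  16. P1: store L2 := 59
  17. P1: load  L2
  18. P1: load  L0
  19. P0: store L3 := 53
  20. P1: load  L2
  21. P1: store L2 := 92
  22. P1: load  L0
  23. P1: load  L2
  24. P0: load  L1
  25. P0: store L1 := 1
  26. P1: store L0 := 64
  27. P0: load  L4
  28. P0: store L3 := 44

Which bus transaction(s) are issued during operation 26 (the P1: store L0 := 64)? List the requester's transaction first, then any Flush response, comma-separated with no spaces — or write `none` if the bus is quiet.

bus = BusUpgr

[1] P0: load  L1 | P0:E(60), P1:I | bus: BusRd
[2] P0: store L3 := 13 | P0:M(13), P1:I | bus: BusRdX
[3] P1: load  L0 | P0:I, P1:E(20) | bus: BusRd
[4] P1: load  L4 | P0:I, P1:E(60) | bus: BusRd
[5] P0: store L2 := 90 | P0:M(90), P1:I | bus: BusRdX
[6] P0: load  L1 | P0:E(60), P1:I | bus: none
[7] P1: load  L4 | P0:I, P1:E(60) | bus: none
[8] P0: store L2 := 51 | P0:M(51), P1:I | bus: none
[9] P0: store L1 := 88 | P0:M(88), P1:I | bus: none
[10] P0: load  L5 | P0:E(60), P1:I | bus: BusRd
[11] P0: store L4 := 15 | P0:M(15), P1:I | bus: BusRdX
[12] P0: load  L0 | P0:S(20), P1:S(20) | bus: BusRd
[13] P0: store L2 := 22 | P0:M(22), P1:I | bus: none
[14] P0: load  L2 | P0:M(22), P1:I | bus: none
[15] P0: load  L5 | P0:E(60), P1:I | bus: none
[16] P1: store L2 := 59 | P0:I, P1:M(59) | bus: BusRdX,Flush
[17] P1: load  L2 | P0:I, P1:M(59) | bus: none
[18] P1: load  L0 | P0:S(20), P1:S(20) | bus: none
[19] P0: store L3 := 53 | P0:M(53), P1:I | bus: none
[20] P1: load  L2 | P0:I, P1:M(59) | bus: none
[21] P1: store L2 := 92 | P0:I, P1:M(92) | bus: none
[22] P1: load  L0 | P0:S(20), P1:S(20) | bus: none
[23] P1: load  L2 | P0:I, P1:M(92) | bus: none
[24] P0: load  L1 | P0:M(88), P1:I | bus: none
[25] P0: store L1 := 1 | P0:M(1), P1:I | bus: none
[26] P1: store L0 := 64 | P0:I, P1:M(64) | bus: BusUpgr
[27] P0: load  L4 | P0:M(15), P1:I | bus: none
[28] P0: store L3 := 44 | P0:M(44), P1:I | bus: none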